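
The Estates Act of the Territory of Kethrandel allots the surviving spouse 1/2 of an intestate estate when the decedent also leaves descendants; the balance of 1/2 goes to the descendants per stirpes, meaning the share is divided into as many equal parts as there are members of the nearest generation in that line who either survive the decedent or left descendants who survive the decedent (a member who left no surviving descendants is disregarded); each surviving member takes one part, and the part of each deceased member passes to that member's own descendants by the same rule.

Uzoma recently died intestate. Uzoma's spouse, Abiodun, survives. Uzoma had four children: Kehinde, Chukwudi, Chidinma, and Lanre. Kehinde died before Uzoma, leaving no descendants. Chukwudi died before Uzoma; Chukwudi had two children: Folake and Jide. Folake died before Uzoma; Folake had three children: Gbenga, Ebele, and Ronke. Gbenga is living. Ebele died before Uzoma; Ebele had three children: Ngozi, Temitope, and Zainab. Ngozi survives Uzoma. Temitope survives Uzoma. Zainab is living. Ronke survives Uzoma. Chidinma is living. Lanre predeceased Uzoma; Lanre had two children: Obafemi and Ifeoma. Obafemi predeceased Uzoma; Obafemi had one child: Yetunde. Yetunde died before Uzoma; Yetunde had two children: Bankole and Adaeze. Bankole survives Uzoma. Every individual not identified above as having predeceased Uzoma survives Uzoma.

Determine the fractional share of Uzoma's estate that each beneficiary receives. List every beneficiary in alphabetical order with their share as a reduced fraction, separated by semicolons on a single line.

Abiodun, as surviving spouse, takes 1/2.
The remaining 1/2 passes to Uzoma's descendants per stirpes.
Kehinde left no surviving issue, so that branch lapses and is disregarded.
The 1/2 is divided into 3 equal shares of 1/6 among Chukwudi, Chidinma, Lanre.
Chukwudi predeceased; the 1/6 allotted to Chukwudi's branch passes to Chukwudi's issue by representation.
The 1/6 is divided into 2 equal shares of 1/12 among Folake, Jide.
Folake predeceased; the 1/12 allotted to Folake's branch passes to Folake's issue by representation.
The 1/12 is divided into 3 equal shares of 1/36 among Gbenga, Ebele, Ronke.
Gbenga is living and takes 1/36.
Ebele predeceased; the 1/36 allotted to Ebele's branch passes to Ebele's issue by representation.
The 1/36 is divided into 3 equal shares of 1/108 among Ngozi, Temitope, Zainab.
Ngozi is living and takes 1/108.
Temitope is living and takes 1/108.
Zainab is living and takes 1/108.
Ronke is living and takes 1/36.
Jide is living and takes 1/12.
Chidinma is living and takes 1/6.
Lanre predeceased; the 1/6 allotted to Lanre's branch passes to Lanre's issue by representation.
The 1/6 is divided into 2 equal shares of 1/12 among Obafemi, Ifeoma.
Obafemi predeceased; the 1/12 allotted to Obafemi's branch passes to Obafemi's issue by representation.
Yetunde's line is the sole branch at this level, so the full 1/12 passes to Yetunde's issue by representation.
The 1/12 is divided into 2 equal shares of 1/24 among Bankole, Adaeze.
Bankole is living and takes 1/24.
Adaeze is living and takes 1/24.
Ifeoma is living and takes 1/12.

Abiodun 1/2; Adaeze 1/24; Bankole 1/24; Chidinma 1/6; Gbenga 1/36; Ifeoma 1/12; Jide 1/12; Ngozi 1/108; Ronke 1/36; Temitope 1/108; Zainab 1/108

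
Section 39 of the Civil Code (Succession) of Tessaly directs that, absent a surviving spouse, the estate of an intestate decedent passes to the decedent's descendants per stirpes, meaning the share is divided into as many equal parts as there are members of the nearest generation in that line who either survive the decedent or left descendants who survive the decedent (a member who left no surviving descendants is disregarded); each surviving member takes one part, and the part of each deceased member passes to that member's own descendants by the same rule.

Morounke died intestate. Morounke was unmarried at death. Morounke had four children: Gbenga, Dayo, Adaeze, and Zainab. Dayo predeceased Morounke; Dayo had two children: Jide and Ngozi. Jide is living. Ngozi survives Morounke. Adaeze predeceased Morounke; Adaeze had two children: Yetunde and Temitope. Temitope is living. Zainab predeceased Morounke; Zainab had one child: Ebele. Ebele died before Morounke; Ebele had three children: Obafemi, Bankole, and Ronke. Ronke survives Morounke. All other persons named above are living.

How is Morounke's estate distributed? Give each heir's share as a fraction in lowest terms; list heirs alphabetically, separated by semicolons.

There is no surviving spouse, so the entire estate passes to Morounke's descendants per stirpes.
The estate is divided into 4 equal shares of 1/4 among Gbenga, Dayo, Adaeze, Zainab.
Gbenga is living and takes 1/4.
Dayo predeceased; the 1/4 allotted to Dayo's branch passes to Dayo's issue by representation.
The 1/4 is divided into 2 equal shares of 1/8 among Jide, Ngozi.
Jide is living and takes 1/8.
Ngozi is living and takes 1/8.
Adaeze predeceased; the 1/4 allotted to Adaeze's branch passes to Adaeze's issue by representation.
The 1/4 is divided into 2 equal shares of 1/8 among Yetunde, Temitope.
Yetunde is living and takes 1/8.
Temitope is living and takes 1/8.
Zainab predeceased; the 1/4 allotted to Zainab's branch passes to Zainab's issue by representation.
Ebele's line is the sole branch at this level, so the full 1/4 passes to Ebele's issue by representation.
The 1/4 is divided into 3 equal shares of 1/12 among Obafemi, Bankole, Ronke.
Obafemi is living and takes 1/12.
Bankole is living and takes 1/12.
Ronke is living and takes 1/12.

Bankole 1/12; Gbenga 1/4; Jide 1/8; Ngozi 1/8; Obafemi 1/12; Ronke 1/12; Temitope 1/8; Yetunde 1/8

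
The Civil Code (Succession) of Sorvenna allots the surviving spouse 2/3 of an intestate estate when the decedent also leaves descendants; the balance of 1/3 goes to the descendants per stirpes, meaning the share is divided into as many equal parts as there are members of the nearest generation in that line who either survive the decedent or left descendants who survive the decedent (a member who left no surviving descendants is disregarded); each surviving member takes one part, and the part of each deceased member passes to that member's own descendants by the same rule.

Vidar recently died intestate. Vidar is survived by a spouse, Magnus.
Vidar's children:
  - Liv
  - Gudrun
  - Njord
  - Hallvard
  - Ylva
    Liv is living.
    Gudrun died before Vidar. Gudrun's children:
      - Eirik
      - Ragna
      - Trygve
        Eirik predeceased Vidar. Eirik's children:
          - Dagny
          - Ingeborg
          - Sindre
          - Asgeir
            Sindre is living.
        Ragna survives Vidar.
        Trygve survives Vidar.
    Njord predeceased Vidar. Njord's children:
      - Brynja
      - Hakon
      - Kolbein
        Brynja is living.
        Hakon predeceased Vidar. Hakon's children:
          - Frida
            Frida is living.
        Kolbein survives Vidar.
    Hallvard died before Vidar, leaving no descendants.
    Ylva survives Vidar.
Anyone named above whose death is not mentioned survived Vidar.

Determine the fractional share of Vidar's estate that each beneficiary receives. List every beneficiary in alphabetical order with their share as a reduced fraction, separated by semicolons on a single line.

Asgeir 1/144; Brynja 1/36; Dagny 1/144; Frida 1/36; Ingeborg 1/144; Kolbein 1/36; Liv 1/12; Magnus 2/3; Ragna 1/36; Sindre 1/144; Trygve 1/36; Ylva 1/12

Magnus, as surviving spouse, takes 2/3.
The remaining 1/3 passes to Vidar's descendants per stirpes.
Hallvard left no surviving issue, so that branch lapses and is disregarded.
The 1/3 is divided into 4 equal shares of 1/12 among Liv, Gudrun, Njord, Ylva.
Liv is living and takes 1/12.
Gudrun predeceased; the 1/12 allotted to Gudrun's branch passes to Gudrun's issue by representation.
The 1/12 is divided into 3 equal shares of 1/36 among Eirik, Ragna, Trygve.
Eirik predeceased; the 1/36 allotted to Eirik's branch passes to Eirik's issue by representation.
The 1/36 is divided into 4 equal shares of 1/144 among Dagny, Ingeborg, Sindre, Asgeir.
Dagny is living and takes 1/144.
Ingeborg is living and takes 1/144.
Sindre is living and takes 1/144.
Asgeir is living and takes 1/144.
Ragna is living and takes 1/36.
Trygve is living and takes 1/36.
Njord predeceased; the 1/12 allotted to Njord's branch passes to Njord's issue by representation.
The 1/12 is divided into 3 equal shares of 1/36 among Brynja, Hakon, Kolbein.
Brynja is living and takes 1/36.
Hakon predeceased; the 1/36 allotted to Hakon's branch passes to Hakon's issue by representation.
Frida is the sole taker at this level and receives the full 1/36.
Kolbein is living and takes 1/36.
Ylva is living and takes 1/12.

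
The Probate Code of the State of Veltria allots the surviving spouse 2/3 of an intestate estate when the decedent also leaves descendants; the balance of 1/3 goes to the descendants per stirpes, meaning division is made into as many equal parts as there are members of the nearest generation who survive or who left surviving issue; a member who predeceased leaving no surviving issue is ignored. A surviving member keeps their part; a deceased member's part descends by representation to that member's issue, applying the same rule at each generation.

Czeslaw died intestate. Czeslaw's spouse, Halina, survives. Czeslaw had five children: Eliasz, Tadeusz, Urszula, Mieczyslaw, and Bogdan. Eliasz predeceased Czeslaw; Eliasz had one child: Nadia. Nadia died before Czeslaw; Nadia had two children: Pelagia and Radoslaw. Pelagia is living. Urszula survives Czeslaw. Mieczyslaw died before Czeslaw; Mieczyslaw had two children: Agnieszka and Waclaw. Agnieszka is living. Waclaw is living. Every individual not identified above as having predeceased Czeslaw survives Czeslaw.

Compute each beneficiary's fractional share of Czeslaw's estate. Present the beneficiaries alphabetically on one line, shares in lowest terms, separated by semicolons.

Agnieszka 1/30; Bogdan 1/15; Halina 2/3; Pelagia 1/30; Radoslaw 1/30; Tadeusz 1/15; Urszula 1/15; Waclaw 1/30

Halina, as surviving spouse, takes 2/3.
The remaining 1/3 passes to Czeslaw's descendants per stirpes.
The 1/3 is divided into 5 equal shares of 1/15 among Eliasz, Tadeusz, Urszula, Mieczyslaw, Bogdan.
Eliasz predeceased; the 1/15 allotted to Eliasz's branch passes to Eliasz's issue by representation.
Nadia's line is the sole branch at this level, so the full 1/15 passes to Nadia's issue by representation.
The 1/15 is divided into 2 equal shares of 1/30 among Pelagia, Radoslaw.
Pelagia is living and takes 1/30.
Radoslaw is living and takes 1/30.
Tadeusz is living and takes 1/15.
Urszula is living and takes 1/15.
Mieczyslaw predeceased; the 1/15 allotted to Mieczyslaw's branch passes to Mieczyslaw's issue by representation.
The 1/15 is divided into 2 equal shares of 1/30 among Agnieszka, Waclaw.
Agnieszka is living and takes 1/30.
Waclaw is living and takes 1/30.
Bogdan is living and takes 1/15.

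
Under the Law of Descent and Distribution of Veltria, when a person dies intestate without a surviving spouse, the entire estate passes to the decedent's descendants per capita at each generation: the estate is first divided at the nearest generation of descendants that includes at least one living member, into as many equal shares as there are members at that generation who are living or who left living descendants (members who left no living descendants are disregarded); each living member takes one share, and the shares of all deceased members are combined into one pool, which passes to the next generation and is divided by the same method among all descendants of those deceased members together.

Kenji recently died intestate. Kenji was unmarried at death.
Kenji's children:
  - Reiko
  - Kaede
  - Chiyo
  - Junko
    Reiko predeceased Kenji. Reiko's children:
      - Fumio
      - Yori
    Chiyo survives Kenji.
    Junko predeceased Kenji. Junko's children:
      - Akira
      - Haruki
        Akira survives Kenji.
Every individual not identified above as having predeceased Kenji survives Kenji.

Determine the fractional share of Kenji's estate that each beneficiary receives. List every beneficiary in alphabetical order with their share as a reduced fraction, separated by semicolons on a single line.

Akira 1/8; Chiyo 1/4; Fumio 1/8; Haruki 1/8; Kaede 1/4; Yori 1/8

There is no surviving spouse, so the entire estate passes to Kenji's descendants per capita at each generation.
At generation 1 (Reiko, Kaede, Chiyo, Junko) there are 4 shares of (1)/4 = 1/4 each.
Living: Kaede and Chiyo — each takes 1/4.
Deceased: Reiko and Junko. Their combined 1/2 is pooled and carried to generation 2.
At generation 2 (Fumio, Yori, Akira, Haruki) there are 4 shares of (1/2)/4 = 1/8 each.
Living: Fumio, Yori, Akira, and Haruki — each takes 1/8.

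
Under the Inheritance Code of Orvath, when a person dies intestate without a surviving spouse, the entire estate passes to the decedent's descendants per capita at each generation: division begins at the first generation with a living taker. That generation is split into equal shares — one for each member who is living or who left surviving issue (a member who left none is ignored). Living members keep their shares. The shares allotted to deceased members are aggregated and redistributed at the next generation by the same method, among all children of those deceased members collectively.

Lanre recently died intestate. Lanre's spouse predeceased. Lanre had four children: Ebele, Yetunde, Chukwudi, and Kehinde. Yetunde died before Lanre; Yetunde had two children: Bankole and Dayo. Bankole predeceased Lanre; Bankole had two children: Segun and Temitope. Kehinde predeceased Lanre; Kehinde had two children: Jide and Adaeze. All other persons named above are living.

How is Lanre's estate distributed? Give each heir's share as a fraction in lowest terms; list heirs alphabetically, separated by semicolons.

There is no surviving spouse, so the entire estate passes to Lanre's descendants per capita at each generation.
At generation 1 (Ebele, Yetunde, Chukwudi, Kehinde) there are 4 shares of (1)/4 = 1/4 each.
Living: Ebele and Chukwudi — each takes 1/4.
Deceased: Yetunde and Kehinde. Their combined 1/2 is pooled and carried to generation 2.
At generation 2 (Bankole, Dayo, Jide, Adaeze) there are 4 shares of (1/2)/4 = 1/8 each.
Living: Dayo, Jide, and Adaeze — each takes 1/8.
Deceased: Bankole. That 1/8 share is carried to generation 3.
At generation 3 (Segun, Temitope) there are 2 shares of (1/8)/2 = 1/16 each.
Living: Segun and Temitope — each takes 1/16.

Adaeze 1/8; Chukwudi 1/4; Dayo 1/8; Ebele 1/4; Jide 1/8; Segun 1/16; Temitope 1/16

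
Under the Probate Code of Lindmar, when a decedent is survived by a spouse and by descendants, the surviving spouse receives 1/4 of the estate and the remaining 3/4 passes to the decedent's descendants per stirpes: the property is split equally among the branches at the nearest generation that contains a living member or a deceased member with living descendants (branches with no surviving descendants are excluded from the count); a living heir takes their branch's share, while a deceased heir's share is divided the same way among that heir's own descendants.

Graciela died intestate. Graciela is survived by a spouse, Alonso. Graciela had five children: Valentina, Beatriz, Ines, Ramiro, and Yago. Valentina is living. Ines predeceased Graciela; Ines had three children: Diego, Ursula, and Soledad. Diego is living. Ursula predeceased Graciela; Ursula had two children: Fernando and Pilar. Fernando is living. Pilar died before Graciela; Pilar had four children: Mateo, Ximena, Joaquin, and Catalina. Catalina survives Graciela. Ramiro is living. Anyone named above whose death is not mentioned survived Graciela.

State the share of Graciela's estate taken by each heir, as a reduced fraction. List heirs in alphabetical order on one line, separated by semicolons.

Alonso, as surviving spouse, takes 1/4.
The remaining 3/4 passes to Graciela's descendants per stirpes.
The 3/4 is divided into 5 equal shares of 3/20 among Valentina, Beatriz, Ines, Ramiro, Yago.
Valentina is living and takes 3/20.
Beatriz is living and takes 3/20.
Ines predeceased; the 3/20 allotted to Ines's branch passes to Ines's issue by representation.
The 3/20 is divided into 3 equal shares of 1/20 among Diego, Ursula, Soledad.
Diego is living and takes 1/20.
Ursula predeceased; the 1/20 allotted to Ursula's branch passes to Ursula's issue by representation.
The 1/20 is divided into 2 equal shares of 1/40 among Fernando, Pilar.
Fernando is living and takes 1/40.
Pilar predeceased; the 1/40 allotted to Pilar's branch passes to Pilar's issue by representation.
The 1/40 is divided into 4 equal shares of 1/160 among Mateo, Ximena, Joaquin, Catalina.
Mateo is living and takes 1/160.
Ximena is living and takes 1/160.
Joaquin is living and takes 1/160.
Catalina is living and takes 1/160.
Soledad is living and takes 1/20.
Ramiro is living and takes 3/20.
Yago is living and takes 3/20.

Alonso 1/4; Beatriz 3/20; Catalina 1/160; Diego 1/20; Fernando 1/40; Joaquin 1/160; Mateo 1/160; Ramiro 3/20; Soledad 1/20; Valentina 3/20; Ximena 1/160; Yago 3/20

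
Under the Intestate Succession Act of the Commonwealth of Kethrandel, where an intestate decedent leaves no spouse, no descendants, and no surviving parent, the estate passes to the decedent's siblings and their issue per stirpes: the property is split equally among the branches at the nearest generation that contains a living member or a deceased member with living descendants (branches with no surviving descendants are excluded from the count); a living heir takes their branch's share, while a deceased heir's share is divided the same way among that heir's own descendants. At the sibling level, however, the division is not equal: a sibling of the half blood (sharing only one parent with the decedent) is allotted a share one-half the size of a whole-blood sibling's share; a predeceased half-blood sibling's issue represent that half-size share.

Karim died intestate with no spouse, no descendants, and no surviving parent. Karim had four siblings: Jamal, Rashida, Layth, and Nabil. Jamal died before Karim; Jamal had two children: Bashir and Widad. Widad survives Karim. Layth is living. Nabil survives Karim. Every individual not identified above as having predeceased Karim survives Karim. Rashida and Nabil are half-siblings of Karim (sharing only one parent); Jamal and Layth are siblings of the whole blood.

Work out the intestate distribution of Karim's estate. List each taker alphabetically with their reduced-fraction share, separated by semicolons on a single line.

No spouse, descendants, or parent survives, so the estate passes to Karim's siblings per stirpes.
Half-blood siblings count for one-half the weight of whole-blood siblings at the initial division.
Dividing 1 in proportion to weights (total weight 3): Jamal (weight 1) → 1/3; Rashida (weight 1/2) → 1/6; Layth (weight 1) → 1/3; Nabil (weight 1/2) → 1/6.
Jamal predeceased; the 1/3 allotted to Jamal's branch passes to Jamal's issue by representation.
The 1/3 is divided into 2 equal shares of 1/6 among Bashir, Widad.
Bashir is living and takes 1/6.
Widad is living and takes 1/6.
Rashida is living and takes 1/6.
Layth is living and takes 1/3.
Nabil is living and takes 1/6.

Bashir 1/6; Layth 1/3; Nabil 1/6; Rashida 1/6; Widad 1/6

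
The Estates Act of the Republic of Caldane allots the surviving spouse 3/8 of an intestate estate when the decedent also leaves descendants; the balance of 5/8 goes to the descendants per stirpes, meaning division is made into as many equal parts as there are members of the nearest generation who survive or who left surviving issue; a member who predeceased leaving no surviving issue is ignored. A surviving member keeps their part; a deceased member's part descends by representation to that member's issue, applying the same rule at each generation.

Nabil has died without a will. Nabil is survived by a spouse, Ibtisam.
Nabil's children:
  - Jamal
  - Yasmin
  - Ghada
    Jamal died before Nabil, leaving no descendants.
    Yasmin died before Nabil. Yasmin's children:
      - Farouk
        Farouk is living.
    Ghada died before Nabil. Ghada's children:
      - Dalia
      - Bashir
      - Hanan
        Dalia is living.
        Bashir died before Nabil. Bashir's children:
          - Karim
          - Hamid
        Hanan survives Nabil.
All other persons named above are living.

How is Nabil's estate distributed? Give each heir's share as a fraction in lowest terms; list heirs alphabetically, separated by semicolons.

Ibtisam, as surviving spouse, takes 3/8.
The remaining 5/8 passes to Nabil's descendants per stirpes.
Jamal left no surviving issue, so that branch lapses and is disregarded.
The 5/8 is divided into 2 equal shares of 5/16 among Yasmin, Ghada.
Yasmin predeceased; the 5/16 allotted to Yasmin's branch passes to Yasmin's issue by representation.
Farouk is the sole taker at this level and receives the full 5/16.
Ghada predeceased; the 5/16 allotted to Ghada's branch passes to Ghada's issue by representation.
The 5/16 is divided into 3 equal shares of 5/48 among Dalia, Bashir, Hanan.
Dalia is living and takes 5/48.
Bashir predeceased; the 5/48 allotted to Bashir's branch passes to Bashir's issue by representation.
The 5/48 is divided into 2 equal shares of 5/96 among Karim, Hamid.
Karim is living and takes 5/96.
Hamid is living and takes 5/96.
Hanan is living and takes 5/48.

Dalia 5/48; Farouk 5/16; Hamid 5/96; Hanan 5/48; Ibtisam 3/8; Karim 5/96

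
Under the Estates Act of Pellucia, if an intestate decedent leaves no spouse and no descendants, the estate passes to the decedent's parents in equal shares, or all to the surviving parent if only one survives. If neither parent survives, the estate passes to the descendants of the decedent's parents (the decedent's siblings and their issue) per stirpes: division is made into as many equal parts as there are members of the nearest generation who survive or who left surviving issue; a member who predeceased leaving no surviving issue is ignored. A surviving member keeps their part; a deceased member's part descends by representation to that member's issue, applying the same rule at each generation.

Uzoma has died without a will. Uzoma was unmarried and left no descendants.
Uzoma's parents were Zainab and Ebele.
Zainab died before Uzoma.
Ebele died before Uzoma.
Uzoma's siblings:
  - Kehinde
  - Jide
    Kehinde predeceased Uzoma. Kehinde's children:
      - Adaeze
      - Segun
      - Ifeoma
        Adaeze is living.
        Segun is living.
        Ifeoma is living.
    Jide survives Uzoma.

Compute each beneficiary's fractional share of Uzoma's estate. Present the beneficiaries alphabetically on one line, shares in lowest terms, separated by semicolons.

Neither parent survives and there are no descendants, so the estate passes to Uzoma's siblings and their issue per stirpes.
The estate is divided into 2 equal shares of 1/2 among Kehinde, Jide.
Kehinde predeceased; the 1/2 allotted to Kehinde's branch passes to Kehinde's issue by representation.
The 1/2 is divided into 3 equal shares of 1/6 among Adaeze, Segun, Ifeoma.
Adaeze is living and takes 1/6.
Segun is living and takes 1/6.
Ifeoma is living and takes 1/6.
Jide is living and takes 1/2.

Adaeze 1/6; Ifeoma 1/6; Jide 1/2; Segun 1/6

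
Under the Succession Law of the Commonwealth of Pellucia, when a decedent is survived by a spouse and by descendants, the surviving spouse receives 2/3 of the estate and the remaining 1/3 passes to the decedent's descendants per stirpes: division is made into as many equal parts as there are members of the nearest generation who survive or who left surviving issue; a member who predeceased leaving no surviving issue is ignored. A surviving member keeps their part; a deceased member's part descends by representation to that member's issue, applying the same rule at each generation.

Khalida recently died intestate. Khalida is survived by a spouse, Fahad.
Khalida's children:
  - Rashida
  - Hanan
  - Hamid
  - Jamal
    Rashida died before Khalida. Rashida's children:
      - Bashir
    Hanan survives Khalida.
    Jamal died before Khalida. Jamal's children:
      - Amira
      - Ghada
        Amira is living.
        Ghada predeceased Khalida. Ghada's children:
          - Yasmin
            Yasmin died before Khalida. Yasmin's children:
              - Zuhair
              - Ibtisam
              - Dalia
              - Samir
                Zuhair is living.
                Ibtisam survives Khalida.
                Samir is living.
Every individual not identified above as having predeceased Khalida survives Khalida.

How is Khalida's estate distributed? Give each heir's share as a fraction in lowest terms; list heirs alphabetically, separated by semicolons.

Amira 1/24; Bashir 1/12; Dalia 1/96; Fahad 2/3; Hamid 1/12; Hanan 1/12; Ibtisam 1/96; Samir 1/96; Zuhair 1/96

Fahad, as surviving spouse, takes 2/3.
The remaining 1/3 passes to Khalida's descendants per stirpes.
The 1/3 is divided into 4 equal shares of 1/12 among Rashida, Hanan, Hamid, Jamal.
Rashida predeceased; the 1/12 allotted to Rashida's branch passes to Rashida's issue by representation.
Bashir is the sole taker at this level and receives the full 1/12.
Hanan is living and takes 1/12.
Hamid is living and takes 1/12.
Jamal predeceased; the 1/12 allotted to Jamal's branch passes to Jamal's issue by representation.
The 1/12 is divided into 2 equal shares of 1/24 among Amira, Ghada.
Amira is living and takes 1/24.
Ghada predeceased; the 1/24 allotted to Ghada's branch passes to Ghada's issue by representation.
Yasmin's line is the sole branch at this level, so the full 1/24 passes to Yasmin's issue by representation.
The 1/24 is divided into 4 equal shares of 1/96 among Zuhair, Ibtisam, Dalia, Samir.
Zuhair is living and takes 1/96.
Ibtisam is living and takes 1/96.
Dalia is living and takes 1/96.
Samir is living and takes 1/96.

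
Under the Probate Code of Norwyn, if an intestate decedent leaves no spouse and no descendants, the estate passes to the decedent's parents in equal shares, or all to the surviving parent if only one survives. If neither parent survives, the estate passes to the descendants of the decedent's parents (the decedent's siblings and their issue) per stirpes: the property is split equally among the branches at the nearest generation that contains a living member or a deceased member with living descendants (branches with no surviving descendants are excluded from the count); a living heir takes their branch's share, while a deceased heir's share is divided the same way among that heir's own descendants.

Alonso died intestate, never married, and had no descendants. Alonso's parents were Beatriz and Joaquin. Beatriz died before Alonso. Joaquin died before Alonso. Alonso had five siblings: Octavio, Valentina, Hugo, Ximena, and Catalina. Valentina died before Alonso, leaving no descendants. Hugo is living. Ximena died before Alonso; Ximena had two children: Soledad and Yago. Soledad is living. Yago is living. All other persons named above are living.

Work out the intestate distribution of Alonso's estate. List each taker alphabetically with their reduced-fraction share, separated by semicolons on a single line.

Catalina 1/4; Hugo 1/4; Octavio 1/4; Soledad 1/8; Yago 1/8

Neither parent survives and there are no descendants, so the estate passes to Alonso's siblings and their issue per stirpes.
Valentina left no surviving issue, so that branch lapses and is disregarded.
The estate is divided into 4 equal shares of 1/4 among Octavio, Hugo, Ximena, Catalina.
Octavio is living and takes 1/4.
Hugo is living and takes 1/4.
Ximena predeceased; the 1/4 allotted to Ximena's branch passes to Ximena's issue by representation.
The 1/4 is divided into 2 equal shares of 1/8 among Soledad, Yago.
Soledad is living and takes 1/8.
Yago is living and takes 1/8.
Catalina is living and takes 1/4.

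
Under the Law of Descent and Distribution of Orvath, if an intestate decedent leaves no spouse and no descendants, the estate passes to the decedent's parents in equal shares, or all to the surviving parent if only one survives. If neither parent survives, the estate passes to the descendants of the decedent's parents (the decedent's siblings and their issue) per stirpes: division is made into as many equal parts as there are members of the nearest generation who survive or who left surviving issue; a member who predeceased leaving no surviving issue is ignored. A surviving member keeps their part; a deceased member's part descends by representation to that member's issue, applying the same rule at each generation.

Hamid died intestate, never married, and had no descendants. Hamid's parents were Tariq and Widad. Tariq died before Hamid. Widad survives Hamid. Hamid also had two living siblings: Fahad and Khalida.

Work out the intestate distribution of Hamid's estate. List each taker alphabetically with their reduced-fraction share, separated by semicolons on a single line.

Widad 1

Only one parent, Widad, survives, so Widad takes the entire estate. The siblings take nothing because a surviving parent has priority.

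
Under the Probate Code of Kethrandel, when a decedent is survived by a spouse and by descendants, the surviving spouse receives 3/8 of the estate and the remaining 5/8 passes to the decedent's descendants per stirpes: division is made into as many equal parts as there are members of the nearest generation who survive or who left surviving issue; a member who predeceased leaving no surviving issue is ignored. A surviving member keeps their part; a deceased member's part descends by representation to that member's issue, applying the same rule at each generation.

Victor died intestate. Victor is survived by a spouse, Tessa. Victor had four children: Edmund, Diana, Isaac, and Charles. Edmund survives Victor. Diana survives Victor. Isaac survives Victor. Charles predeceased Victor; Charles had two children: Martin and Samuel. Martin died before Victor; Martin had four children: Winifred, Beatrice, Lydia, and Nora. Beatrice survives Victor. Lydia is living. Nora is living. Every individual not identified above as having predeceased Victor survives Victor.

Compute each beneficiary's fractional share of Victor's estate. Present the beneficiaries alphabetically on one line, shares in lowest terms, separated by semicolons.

Tessa, as surviving spouse, takes 3/8.
The remaining 5/8 passes to Victor's descendants per stirpes.
The 5/8 is divided into 4 equal shares of 5/32 among Edmund, Diana, Isaac, Charles.
Edmund is living and takes 5/32.
Diana is living and takes 5/32.
Isaac is living and takes 5/32.
Charles predeceased; the 5/32 allotted to Charles's branch passes to Charles's issue by representation.
The 5/32 is divided into 2 equal shares of 5/64 among Martin, Samuel.
Martin predeceased; the 5/64 allotted to Martin's branch passes to Martin's issue by representation.
The 5/64 is divided into 4 equal shares of 5/256 among Winifred, Beatrice, Lydia, Nora.
Winifred is living and takes 5/256.
Beatrice is living and takes 5/256.
Lydia is living and takes 5/256.
Nora is living and takes 5/256.
Samuel is living and takes 5/64.

Beatrice 5/256; Diana 5/32; Edmund 5/32; Isaac 5/32; Lydia 5/256; Nora 5/256; Samuel 5/64; Tessa 3/8; Winifred 5/256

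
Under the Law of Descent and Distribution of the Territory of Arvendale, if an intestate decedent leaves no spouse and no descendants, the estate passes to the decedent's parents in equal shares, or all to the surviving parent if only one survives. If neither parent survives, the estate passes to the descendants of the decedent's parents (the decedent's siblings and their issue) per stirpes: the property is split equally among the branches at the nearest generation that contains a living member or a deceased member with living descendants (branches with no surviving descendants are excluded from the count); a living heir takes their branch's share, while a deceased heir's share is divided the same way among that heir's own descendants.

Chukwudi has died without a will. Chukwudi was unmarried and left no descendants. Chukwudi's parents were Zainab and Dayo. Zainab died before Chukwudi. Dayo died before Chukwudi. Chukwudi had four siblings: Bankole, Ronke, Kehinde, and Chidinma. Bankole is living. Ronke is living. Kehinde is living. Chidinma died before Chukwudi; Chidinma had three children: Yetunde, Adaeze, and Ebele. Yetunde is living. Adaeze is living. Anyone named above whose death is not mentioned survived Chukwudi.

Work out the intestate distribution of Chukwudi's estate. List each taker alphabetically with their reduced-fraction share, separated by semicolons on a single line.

Adaeze 1/12; Bankole 1/4; Ebele 1/12; Kehinde 1/4; Ronke 1/4; Yetunde 1/12

Neither parent survives and there are no descendants, so the estate passes to Chukwudi's siblings and their issue per stirpes.
The estate is divided into 4 equal shares of 1/4 among Bankole, Ronke, Kehinde, Chidinma.
Bankole is living and takes 1/4.
Ronke is living and takes 1/4.
Kehinde is living and takes 1/4.
Chidinma predeceased; the 1/4 allotted to Chidinma's branch passes to Chidinma's issue by representation.
The 1/4 is divided into 3 equal shares of 1/12 among Yetunde, Adaeze, Ebele.
Yetunde is living and takes 1/12.
Adaeze is living and takes 1/12.
Ebele is living and takes 1/12.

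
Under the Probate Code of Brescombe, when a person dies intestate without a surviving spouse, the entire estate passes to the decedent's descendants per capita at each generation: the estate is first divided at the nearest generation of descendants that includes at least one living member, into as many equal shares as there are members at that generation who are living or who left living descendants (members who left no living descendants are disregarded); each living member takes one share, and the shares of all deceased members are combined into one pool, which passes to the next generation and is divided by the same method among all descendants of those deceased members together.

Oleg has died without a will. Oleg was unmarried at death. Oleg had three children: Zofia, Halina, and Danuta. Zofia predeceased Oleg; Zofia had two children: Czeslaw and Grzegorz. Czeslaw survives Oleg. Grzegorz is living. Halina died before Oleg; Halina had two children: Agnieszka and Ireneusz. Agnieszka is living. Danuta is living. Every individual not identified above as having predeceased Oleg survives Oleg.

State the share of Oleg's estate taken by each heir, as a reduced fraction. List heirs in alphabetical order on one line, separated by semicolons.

Agnieszka 1/6; Czeslaw 1/6; Danuta 1/3; Grzegorz 1/6; Ireneusz 1/6

There is no surviving spouse, so the entire estate passes to Oleg's descendants per capita at each generation.
At generation 1 (Zofia, Halina, Danuta) there are 3 shares of (1)/3 = 1/3 each.
Living: Danuta — each takes 1/3.
Deceased: Zofia and Halina. Their combined 2/3 is pooled and carried to generation 2.
At generation 2 (Czeslaw, Grzegorz, Agnieszka, Ireneusz) there are 4 shares of (2/3)/4 = 1/6 each.
Living: Czeslaw, Grzegorz, Agnieszka, and Ireneusz — each takes 1/6.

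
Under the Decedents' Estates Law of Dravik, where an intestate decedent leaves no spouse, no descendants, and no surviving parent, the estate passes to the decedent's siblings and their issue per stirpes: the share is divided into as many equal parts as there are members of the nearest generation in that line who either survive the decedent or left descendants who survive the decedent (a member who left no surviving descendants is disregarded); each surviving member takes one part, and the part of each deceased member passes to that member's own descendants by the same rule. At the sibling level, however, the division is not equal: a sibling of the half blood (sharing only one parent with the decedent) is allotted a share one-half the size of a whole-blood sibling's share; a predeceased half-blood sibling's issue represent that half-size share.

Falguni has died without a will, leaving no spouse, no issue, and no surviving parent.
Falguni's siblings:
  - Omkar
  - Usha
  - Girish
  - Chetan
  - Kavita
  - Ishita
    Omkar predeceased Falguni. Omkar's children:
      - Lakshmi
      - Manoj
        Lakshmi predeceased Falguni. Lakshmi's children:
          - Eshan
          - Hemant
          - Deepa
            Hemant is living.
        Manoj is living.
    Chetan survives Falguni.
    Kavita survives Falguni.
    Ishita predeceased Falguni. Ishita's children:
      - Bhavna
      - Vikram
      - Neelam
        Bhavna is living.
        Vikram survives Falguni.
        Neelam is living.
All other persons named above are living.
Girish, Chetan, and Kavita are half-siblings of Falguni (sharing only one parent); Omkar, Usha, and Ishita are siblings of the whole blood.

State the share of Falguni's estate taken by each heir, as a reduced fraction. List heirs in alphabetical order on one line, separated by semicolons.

Bhavna 2/27; Chetan 1/9; Deepa 1/27; Eshan 1/27; Girish 1/9; Hemant 1/27; Kavita 1/9; Manoj 1/9; Neelam 2/27; Usha 2/9; Vikram 2/27

No spouse, descendants, or parent survives, so the estate passes to Falguni's siblings per stirpes.
Half-blood siblings count for one-half the weight of whole-blood siblings at the initial division.
Dividing 1 in proportion to weights (total weight 9/2): Omkar (weight 1) → 2/9; Usha (weight 1) → 2/9; Girish (weight 1/2) → 1/9; Chetan (weight 1/2) → 1/9; Kavita (weight 1/2) → 1/9; Ishita (weight 1) → 2/9.
Omkar predeceased; the 2/9 allotted to Omkar's branch passes to Omkar's issue by representation.
The 2/9 is divided into 2 equal shares of 1/9 among Lakshmi, Manoj.
Lakshmi predeceased; the 1/9 allotted to Lakshmi's branch passes to Lakshmi's issue by representation.
The 1/9 is divided into 3 equal shares of 1/27 among Eshan, Hemant, Deepa.
Eshan is living and takes 1/27.
Hemant is living and takes 1/27.
Deepa is living and takes 1/27.
Manoj is living and takes 1/9.
Usha is living and takes 2/9.
Girish is living and takes 1/9.
Chetan is living and takes 1/9.
Kavita is living and takes 1/9.
Ishita predeceased; the 2/9 allotted to Ishita's branch passes to Ishita's issue by representation.
The 2/9 is divided into 3 equal shares of 2/27 among Bhavna, Vikram, Neelam.
Bhavna is living and takes 2/27.
Vikram is living and takes 2/27.
Neelam is living and takes 2/27.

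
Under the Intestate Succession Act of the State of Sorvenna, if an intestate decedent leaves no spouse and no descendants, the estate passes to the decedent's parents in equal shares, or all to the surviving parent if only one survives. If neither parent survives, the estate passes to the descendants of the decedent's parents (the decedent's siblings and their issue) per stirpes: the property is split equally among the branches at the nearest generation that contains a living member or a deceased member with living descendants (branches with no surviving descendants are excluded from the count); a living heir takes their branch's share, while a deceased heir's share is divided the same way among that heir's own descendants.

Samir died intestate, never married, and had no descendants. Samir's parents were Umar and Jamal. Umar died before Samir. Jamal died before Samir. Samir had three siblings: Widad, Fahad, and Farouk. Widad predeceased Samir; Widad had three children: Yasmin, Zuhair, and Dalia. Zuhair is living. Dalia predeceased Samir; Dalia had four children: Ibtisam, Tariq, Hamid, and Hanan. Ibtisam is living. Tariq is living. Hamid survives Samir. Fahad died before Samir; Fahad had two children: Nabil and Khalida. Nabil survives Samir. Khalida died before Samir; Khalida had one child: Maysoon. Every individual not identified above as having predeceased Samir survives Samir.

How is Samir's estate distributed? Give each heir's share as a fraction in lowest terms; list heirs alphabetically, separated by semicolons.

Neither parent survives and there are no descendants, so the estate passes to Samir's siblings and their issue per stirpes.
The estate is divided into 3 equal shares of 1/3 among Widad, Fahad, Farouk.
Widad predeceased; the 1/3 allotted to Widad's branch passes to Widad's issue by representation.
The 1/3 is divided into 3 equal shares of 1/9 among Yasmin, Zuhair, Dalia.
Yasmin is living and takes 1/9.
Zuhair is living and takes 1/9.
Dalia predeceased; the 1/9 allotted to Dalia's branch passes to Dalia's issue by representation.
The 1/9 is divided into 4 equal shares of 1/36 among Ibtisam, Tariq, Hamid, Hanan.
Ibtisam is living and takes 1/36.
Tariq is living and takes 1/36.
Hamid is living and takes 1/36.
Hanan is living and takes 1/36.
Fahad predeceased; the 1/3 allotted to Fahad's branch passes to Fahad's issue by representation.
The 1/3 is divided into 2 equal shares of 1/6 among Nabil, Khalida.
Nabil is living and takes 1/6.
Khalida predeceased; the 1/6 allotted to Khalida's branch passes to Khalida's issue by representation.
Maysoon is the sole taker at this level and receives the full 1/6.
Farouk is living and takes 1/3.

Farouk 1/3; Hamid 1/36; Hanan 1/36; Ibtisam 1/36; Maysoon 1/6; Nabil 1/6; Tariq 1/36; Yasmin 1/9; Zuhair 1/9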